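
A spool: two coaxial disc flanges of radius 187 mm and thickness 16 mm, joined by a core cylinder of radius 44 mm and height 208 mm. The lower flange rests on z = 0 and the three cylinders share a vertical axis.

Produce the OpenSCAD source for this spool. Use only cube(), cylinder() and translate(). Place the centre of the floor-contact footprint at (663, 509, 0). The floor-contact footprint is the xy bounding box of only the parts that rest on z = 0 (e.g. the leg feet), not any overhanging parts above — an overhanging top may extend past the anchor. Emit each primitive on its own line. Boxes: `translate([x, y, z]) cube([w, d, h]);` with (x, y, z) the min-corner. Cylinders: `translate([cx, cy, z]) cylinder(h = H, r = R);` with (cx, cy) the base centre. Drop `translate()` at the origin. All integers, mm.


translate([663, 509, 0]) cylinder(h = 16, r = 187);
translate([663, 509, 16]) cylinder(h = 208, r = 44);
translate([663, 509, 224]) cylinder(h = 16, r = 187);


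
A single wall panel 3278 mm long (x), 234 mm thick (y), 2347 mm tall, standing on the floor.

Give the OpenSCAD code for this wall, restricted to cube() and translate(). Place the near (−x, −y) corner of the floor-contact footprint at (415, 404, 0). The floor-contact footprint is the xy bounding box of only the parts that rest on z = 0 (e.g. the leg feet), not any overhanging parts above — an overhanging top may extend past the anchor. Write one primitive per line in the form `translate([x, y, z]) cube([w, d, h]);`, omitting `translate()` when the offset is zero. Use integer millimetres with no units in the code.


translate([415, 404, 0]) cube([3278, 234, 2347]);


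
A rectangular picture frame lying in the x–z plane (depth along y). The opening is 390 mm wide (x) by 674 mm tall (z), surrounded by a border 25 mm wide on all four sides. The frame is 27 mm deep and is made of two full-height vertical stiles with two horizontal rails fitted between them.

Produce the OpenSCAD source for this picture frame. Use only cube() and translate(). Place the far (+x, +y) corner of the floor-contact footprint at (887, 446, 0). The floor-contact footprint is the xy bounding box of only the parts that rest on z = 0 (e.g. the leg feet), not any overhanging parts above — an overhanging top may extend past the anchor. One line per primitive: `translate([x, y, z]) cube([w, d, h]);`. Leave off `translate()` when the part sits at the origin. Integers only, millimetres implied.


translate([447, 419, 0]) cube([25, 27, 724]);
translate([862, 419, 0]) cube([25, 27, 724]);
translate([472, 419, 0]) cube([390, 27, 25]);
translate([472, 419, 699]) cube([390, 27, 25]);


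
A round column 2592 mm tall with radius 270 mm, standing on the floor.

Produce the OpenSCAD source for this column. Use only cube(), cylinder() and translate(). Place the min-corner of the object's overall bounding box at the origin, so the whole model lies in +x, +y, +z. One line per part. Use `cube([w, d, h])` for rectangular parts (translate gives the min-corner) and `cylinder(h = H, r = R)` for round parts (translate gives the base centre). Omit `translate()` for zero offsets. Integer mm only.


translate([270, 270, 0]) cylinder(h = 2592, r = 270);


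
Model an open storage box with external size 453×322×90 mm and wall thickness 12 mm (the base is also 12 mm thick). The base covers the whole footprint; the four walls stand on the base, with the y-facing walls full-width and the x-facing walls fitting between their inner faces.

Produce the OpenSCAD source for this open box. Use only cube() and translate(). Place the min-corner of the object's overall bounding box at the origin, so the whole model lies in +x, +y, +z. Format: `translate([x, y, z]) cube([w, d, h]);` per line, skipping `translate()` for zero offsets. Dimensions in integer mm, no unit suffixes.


cube([453, 322, 12]);
translate([0, 0, 12]) cube([453, 12, 78]);
translate([0, 310, 12]) cube([453, 12, 78]);
translate([0, 12, 12]) cube([12, 298, 78]);
translate([441, 12, 12]) cube([12, 298, 78]);


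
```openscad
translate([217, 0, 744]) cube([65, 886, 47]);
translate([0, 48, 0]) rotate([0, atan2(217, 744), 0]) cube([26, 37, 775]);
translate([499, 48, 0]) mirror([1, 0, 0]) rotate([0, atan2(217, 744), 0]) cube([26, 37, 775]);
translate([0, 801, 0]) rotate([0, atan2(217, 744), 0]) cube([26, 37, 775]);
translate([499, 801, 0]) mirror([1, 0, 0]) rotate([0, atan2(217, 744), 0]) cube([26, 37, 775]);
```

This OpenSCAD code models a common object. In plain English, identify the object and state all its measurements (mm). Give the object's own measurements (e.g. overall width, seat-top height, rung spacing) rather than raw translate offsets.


A sawhorse. A 65×886×47 mm beam (x, y, z) sits on two A-frame leg pairs. Each pair is two raked legs of 26×37 mm section (37 mm along y) splaying symmetrically in x. Each leg rises 744 mm vertically over 217 mm of horizontal reach and is 775 mm long along its own axis. Every leg's outer bottom edge rests on the floor and its outer top edge meets a bottom edge of the beam — the left legs (tilting toward +x) meet the beam's −x bottom edge, the right legs (their mirror images, tilting toward −x) meet its +x bottom edge — so the leg tops tuck under the beam, the beam's underside is 744 mm above the floor, and the feet are 499 mm apart outside-to-outside with the beam centred between them. The two leg pairs are set in 48 mm from either end of the beam.


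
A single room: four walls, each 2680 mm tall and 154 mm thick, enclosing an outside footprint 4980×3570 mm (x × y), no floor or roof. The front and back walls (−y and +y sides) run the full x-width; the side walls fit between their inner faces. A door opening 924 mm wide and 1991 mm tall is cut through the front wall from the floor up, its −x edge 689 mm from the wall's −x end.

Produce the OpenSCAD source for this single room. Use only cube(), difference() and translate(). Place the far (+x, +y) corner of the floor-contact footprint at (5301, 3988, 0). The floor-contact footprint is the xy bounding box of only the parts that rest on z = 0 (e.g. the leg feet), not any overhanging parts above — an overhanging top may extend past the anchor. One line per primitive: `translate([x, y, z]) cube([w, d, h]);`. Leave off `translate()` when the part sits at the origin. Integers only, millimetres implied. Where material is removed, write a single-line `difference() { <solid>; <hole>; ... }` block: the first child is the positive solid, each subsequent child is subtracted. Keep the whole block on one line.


difference() { translate([321, 418, 0]) cube([4980, 154, 2680]); translate([1010, 418, 0]) cube([924, 154, 1991]); }
translate([321, 3834, 0]) cube([4980, 154, 2680]);
translate([321, 572, 0]) cube([154, 3262, 2680]);
translate([5147, 572, 0]) cube([154, 3262, 2680]);


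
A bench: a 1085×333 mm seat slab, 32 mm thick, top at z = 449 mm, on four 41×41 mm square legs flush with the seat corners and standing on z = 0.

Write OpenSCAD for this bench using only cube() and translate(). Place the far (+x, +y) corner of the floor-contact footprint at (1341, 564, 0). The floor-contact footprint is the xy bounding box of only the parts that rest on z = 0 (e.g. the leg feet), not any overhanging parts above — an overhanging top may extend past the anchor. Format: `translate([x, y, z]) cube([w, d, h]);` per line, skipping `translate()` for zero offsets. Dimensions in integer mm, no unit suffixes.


translate([256, 231, 417]) cube([1085, 333, 32]);
translate([256, 231, 0]) cube([41, 41, 417]);
translate([256, 523, 0]) cube([41, 41, 417]);
translate([1300, 231, 0]) cube([41, 41, 417]);
translate([1300, 523, 0]) cube([41, 41, 417]);


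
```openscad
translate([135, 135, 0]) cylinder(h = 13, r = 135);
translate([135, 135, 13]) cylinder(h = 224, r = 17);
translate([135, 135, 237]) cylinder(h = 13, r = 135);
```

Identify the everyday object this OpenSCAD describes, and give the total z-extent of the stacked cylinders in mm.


A spool. The overall height is 250 mm.

Three coaxial cylinders, large–small–large — a spool. Two 13 mm flanges and a 224 mm core give 13 + 224 + 13 = 250 mm.


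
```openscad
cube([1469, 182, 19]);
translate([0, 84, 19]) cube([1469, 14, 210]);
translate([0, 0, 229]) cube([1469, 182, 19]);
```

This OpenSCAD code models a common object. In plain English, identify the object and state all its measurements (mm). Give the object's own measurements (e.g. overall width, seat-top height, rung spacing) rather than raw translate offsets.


An I-beam lying along x, 1469 mm long. Overall section height 248 mm. Two flanges 182 mm wide (y) and 19 mm thick, one on the floor and one at the top; a web 14 mm thick runs between them, centred on the flange width.


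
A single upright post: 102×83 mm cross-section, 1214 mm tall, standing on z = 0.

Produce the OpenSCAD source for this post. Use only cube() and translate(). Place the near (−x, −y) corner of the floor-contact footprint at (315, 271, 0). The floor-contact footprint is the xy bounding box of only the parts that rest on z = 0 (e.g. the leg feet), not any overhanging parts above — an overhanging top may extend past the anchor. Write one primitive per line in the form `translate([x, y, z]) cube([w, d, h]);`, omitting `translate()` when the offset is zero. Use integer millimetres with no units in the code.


translate([315, 271, 0]) cube([102, 83, 1214]);


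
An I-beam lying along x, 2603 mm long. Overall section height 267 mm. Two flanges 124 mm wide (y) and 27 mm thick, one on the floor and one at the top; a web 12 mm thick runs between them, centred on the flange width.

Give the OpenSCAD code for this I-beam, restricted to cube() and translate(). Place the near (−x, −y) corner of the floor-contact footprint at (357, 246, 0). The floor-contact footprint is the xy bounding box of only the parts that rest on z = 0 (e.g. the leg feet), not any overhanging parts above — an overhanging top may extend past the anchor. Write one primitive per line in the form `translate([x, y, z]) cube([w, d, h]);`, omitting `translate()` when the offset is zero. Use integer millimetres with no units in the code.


translate([357, 246, 0]) cube([2603, 124, 27]);
translate([357, 302, 27]) cube([2603, 12, 213]);
translate([357, 246, 240]) cube([2603, 124, 27]);


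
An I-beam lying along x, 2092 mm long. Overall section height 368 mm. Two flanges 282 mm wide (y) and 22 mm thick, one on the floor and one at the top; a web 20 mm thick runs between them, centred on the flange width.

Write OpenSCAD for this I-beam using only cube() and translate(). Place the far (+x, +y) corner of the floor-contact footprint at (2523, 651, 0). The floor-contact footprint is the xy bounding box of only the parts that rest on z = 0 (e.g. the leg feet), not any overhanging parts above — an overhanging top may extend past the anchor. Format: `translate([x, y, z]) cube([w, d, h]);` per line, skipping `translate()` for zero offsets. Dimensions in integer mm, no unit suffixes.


translate([431, 369, 0]) cube([2092, 282, 22]);
translate([431, 500, 22]) cube([2092, 20, 324]);
translate([431, 369, 346]) cube([2092, 282, 22]);


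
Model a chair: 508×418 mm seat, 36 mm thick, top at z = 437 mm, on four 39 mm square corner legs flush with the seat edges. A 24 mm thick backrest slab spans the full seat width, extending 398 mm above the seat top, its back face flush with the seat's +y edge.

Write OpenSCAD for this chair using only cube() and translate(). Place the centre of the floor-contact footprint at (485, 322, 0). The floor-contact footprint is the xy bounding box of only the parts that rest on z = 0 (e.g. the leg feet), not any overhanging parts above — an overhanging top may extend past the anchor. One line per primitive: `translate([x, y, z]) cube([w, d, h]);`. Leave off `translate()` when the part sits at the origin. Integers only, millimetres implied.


translate([231, 113, 401]) cube([508, 418, 36]);
translate([231, 113, 0]) cube([39, 39, 401]);
translate([700, 113, 0]) cube([39, 39, 401]);
translate([231, 492, 0]) cube([39, 39, 401]);
translate([700, 492, 0]) cube([39, 39, 401]);
translate([231, 507, 437]) cube([508, 24, 398]);


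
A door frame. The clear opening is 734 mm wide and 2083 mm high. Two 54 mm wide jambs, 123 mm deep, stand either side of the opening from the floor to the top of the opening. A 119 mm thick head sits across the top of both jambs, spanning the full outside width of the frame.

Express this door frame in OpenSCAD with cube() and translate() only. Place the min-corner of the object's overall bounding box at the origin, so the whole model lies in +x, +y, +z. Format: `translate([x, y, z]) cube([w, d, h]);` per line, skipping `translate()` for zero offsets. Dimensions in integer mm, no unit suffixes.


cube([54, 123, 2083]);
translate([788, 0, 0]) cube([54, 123, 2083]);
translate([0, 0, 2083]) cube([842, 123, 119]);


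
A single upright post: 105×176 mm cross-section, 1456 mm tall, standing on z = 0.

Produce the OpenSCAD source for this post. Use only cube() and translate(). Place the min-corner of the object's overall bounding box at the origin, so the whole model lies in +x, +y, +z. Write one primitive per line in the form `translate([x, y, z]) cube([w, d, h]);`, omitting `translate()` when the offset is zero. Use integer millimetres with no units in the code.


cube([105, 176, 1456]);


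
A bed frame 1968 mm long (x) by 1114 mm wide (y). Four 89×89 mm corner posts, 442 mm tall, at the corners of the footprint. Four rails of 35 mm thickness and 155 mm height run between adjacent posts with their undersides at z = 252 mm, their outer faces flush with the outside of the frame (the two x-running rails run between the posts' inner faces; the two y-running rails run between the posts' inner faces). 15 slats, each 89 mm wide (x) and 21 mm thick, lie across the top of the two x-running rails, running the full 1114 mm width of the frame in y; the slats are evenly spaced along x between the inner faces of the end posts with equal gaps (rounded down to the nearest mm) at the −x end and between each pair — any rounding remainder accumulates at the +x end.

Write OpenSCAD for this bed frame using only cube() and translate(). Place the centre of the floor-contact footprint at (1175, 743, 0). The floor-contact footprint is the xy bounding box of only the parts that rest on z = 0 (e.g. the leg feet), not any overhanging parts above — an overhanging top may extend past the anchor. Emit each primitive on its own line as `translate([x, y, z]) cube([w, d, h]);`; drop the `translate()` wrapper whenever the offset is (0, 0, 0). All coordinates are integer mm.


translate([191, 186, 0]) cube([89, 89, 442]);
translate([191, 1211, 0]) cube([89, 89, 442]);
translate([2070, 186, 0]) cube([89, 89, 442]);
translate([2070, 1211, 0]) cube([89, 89, 442]);
translate([280, 186, 252]) cube([1790, 35, 155]);
translate([280, 1265, 252]) cube([1790, 35, 155]);
translate([191, 275, 252]) cube([35, 936, 155]);
translate([2124, 275, 252]) cube([35, 936, 155]);
translate([308, 186, 407]) cube([89, 1114, 21]);
translate([425, 186, 407]) cube([89, 1114, 21]);
translate([542, 186, 407]) cube([89, 1114, 21]);
translate([659, 186, 407]) cube([89, 1114, 21]);
translate([776, 186, 407]) cube([89, 1114, 21]);
translate([893, 186, 407]) cube([89, 1114, 21]);
translate([1010, 186, 407]) cube([89, 1114, 21]);
translate([1127, 186, 407]) cube([89, 1114, 21]);
translate([1244, 186, 407]) cube([89, 1114, 21]);
translate([1361, 186, 407]) cube([89, 1114, 21]);
translate([1478, 186, 407]) cube([89, 1114, 21]);
translate([1595, 186, 407]) cube([89, 1114, 21]);
translate([1712, 186, 407]) cube([89, 1114, 21]);
translate([1829, 186, 407]) cube([89, 1114, 21]);
translate([1946, 186, 407]) cube([89, 1114, 21]);


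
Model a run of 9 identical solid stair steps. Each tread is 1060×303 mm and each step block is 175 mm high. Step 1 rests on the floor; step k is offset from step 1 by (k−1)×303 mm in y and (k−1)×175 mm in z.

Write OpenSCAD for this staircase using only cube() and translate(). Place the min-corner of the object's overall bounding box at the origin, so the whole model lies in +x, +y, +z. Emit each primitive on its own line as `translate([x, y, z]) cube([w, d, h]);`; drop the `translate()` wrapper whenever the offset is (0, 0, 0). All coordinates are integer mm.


cube([1060, 303, 175]);
translate([0, 303, 175]) cube([1060, 303, 175]);
translate([0, 606, 350]) cube([1060, 303, 175]);
translate([0, 909, 525]) cube([1060, 303, 175]);
translate([0, 1212, 700]) cube([1060, 303, 175]);
translate([0, 1515, 875]) cube([1060, 303, 175]);
translate([0, 1818, 1050]) cube([1060, 303, 175]);
translate([0, 2121, 1225]) cube([1060, 303, 175]);
translate([0, 2424, 1400]) cube([1060, 303, 175]);


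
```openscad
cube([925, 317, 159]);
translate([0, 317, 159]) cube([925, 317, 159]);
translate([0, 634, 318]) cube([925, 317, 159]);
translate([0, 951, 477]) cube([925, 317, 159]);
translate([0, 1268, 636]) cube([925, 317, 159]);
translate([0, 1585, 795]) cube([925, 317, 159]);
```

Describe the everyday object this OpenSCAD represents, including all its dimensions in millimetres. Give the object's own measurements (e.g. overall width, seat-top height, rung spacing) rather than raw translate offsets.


A straight staircase of 6 solid steps. Each step is 925 mm wide (x), 317 mm deep (y, the going) and 159 mm tall (the rise). The first step rests on the floor; each subsequent step sits one going further in +y and one rise higher in +z, directly behind and above the previous step with no overlap.


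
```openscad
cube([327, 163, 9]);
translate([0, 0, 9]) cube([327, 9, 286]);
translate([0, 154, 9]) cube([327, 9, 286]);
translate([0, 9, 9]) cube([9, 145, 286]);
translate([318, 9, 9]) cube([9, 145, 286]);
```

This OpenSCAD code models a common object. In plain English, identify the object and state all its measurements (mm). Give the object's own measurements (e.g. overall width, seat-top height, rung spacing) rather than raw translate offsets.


An open-topped rectangular box: outside dimensions 327×163×295 mm, with a uniform wall and base thickness of 9 mm. The base is a full 327×163 slab on the floor; four walls sit on top of the base. The front and back walls (the −y and +y sides) span the full width; the two side walls fit between them.


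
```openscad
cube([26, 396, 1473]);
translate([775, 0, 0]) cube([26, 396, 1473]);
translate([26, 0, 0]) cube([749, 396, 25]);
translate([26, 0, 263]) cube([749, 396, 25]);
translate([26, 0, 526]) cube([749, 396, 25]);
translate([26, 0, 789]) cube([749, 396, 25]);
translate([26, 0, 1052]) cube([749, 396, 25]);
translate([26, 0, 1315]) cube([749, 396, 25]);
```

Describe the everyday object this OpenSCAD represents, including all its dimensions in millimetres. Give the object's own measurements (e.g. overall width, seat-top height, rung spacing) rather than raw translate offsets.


An open bookshelf. Two side panels, each 26 mm thick, 396 mm deep and 1473 mm tall, stand 801 mm apart (outside-to-outside). Between them sit 6 shelves, each 25 mm thick and 396 mm deep, spanning the full gap between the sides. The bottom shelf rests on the floor (its underside at z = 0) and the clear gap between one shelf's top and the next shelf's underside is 238 mm.


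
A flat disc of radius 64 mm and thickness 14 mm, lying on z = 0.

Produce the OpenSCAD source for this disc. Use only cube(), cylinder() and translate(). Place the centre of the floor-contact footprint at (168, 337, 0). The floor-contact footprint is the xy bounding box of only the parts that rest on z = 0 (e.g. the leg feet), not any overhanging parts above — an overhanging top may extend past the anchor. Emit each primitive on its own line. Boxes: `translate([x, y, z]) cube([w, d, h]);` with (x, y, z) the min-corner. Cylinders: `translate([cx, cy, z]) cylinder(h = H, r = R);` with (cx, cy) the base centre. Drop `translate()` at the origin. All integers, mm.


translate([168, 337, 0]) cylinder(h = 14, r = 64);


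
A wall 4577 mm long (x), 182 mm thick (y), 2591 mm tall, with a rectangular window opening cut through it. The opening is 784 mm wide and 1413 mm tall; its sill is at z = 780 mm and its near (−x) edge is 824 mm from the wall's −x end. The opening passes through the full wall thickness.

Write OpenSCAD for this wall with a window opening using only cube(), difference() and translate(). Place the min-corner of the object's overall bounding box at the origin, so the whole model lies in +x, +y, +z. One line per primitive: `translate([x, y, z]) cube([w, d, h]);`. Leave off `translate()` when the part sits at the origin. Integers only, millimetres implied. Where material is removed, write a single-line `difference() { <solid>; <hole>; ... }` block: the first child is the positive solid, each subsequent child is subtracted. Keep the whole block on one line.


difference() { cube([4577, 182, 2591]); translate([824, 0, 780]) cube([784, 182, 1413]); }


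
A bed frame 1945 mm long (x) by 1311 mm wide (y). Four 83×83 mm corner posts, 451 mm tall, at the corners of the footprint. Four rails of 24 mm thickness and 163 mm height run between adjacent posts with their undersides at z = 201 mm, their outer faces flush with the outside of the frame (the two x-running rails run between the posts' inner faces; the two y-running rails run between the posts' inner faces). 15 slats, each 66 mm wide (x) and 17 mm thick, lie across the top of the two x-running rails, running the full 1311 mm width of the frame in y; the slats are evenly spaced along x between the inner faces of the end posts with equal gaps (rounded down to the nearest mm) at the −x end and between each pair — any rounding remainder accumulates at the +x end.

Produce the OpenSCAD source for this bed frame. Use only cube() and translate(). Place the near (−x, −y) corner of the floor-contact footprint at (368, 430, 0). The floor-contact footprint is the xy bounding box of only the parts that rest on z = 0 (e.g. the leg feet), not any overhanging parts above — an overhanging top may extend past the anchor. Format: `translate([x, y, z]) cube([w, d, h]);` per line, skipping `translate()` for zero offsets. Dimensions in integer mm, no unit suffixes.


translate([368, 430, 0]) cube([83, 83, 451]);
translate([368, 1658, 0]) cube([83, 83, 451]);
translate([2230, 430, 0]) cube([83, 83, 451]);
translate([2230, 1658, 0]) cube([83, 83, 451]);
translate([451, 430, 201]) cube([1779, 24, 163]);
translate([451, 1717, 201]) cube([1779, 24, 163]);
translate([368, 513, 201]) cube([24, 1145, 163]);
translate([2289, 513, 201]) cube([24, 1145, 163]);
translate([500, 430, 364]) cube([66, 1311, 17]);
translate([615, 430, 364]) cube([66, 1311, 17]);
translate([730, 430, 364]) cube([66, 1311, 17]);
translate([845, 430, 364]) cube([66, 1311, 17]);
translate([960, 430, 364]) cube([66, 1311, 17]);
translate([1075, 430, 364]) cube([66, 1311, 17]);
translate([1190, 430, 364]) cube([66, 1311, 17]);
translate([1305, 430, 364]) cube([66, 1311, 17]);
translate([1420, 430, 364]) cube([66, 1311, 17]);
translate([1535, 430, 364]) cube([66, 1311, 17]);
translate([1650, 430, 364]) cube([66, 1311, 17]);
translate([1765, 430, 364]) cube([66, 1311, 17]);
translate([1880, 430, 364]) cube([66, 1311, 17]);
translate([1995, 430, 364]) cube([66, 1311, 17]);
translate([2110, 430, 364]) cube([66, 1311, 17]);


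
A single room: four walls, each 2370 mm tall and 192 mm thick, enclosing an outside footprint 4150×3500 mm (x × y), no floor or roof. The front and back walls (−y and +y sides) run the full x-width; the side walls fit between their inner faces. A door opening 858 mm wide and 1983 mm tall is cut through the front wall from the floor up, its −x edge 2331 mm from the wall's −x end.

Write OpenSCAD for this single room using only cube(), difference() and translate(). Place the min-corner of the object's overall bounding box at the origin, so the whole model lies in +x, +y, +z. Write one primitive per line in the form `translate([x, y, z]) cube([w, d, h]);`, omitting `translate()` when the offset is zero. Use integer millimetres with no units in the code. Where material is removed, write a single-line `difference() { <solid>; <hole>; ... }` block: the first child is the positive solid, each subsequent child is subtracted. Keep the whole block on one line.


difference() { cube([4150, 192, 2370]); translate([2331, 0, 0]) cube([858, 192, 1983]); }
translate([0, 3308, 0]) cube([4150, 192, 2370]);
translate([0, 192, 0]) cube([192, 3116, 2370]);
translate([3958, 192, 0]) cube([192, 3116, 2370]);


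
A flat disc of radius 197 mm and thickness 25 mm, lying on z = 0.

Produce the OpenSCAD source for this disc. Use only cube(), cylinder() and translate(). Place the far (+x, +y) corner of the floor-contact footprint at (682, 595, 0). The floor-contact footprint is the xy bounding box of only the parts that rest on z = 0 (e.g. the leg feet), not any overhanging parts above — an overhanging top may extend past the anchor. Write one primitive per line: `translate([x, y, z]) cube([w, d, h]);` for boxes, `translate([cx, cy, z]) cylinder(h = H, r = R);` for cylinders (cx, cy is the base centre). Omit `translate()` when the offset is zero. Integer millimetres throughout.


translate([485, 398, 0]) cylinder(h = 25, r = 197);


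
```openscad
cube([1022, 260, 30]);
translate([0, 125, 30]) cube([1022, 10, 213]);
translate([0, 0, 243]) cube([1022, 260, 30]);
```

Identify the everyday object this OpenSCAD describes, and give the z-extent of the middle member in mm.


An I-beam. The web height is 213 mm.

Two wide flanges with a thin centred web — an I-beam. Overall 273 mm minus two 30 mm flanges gives a web of 273 − 2·30 = 213 mm.


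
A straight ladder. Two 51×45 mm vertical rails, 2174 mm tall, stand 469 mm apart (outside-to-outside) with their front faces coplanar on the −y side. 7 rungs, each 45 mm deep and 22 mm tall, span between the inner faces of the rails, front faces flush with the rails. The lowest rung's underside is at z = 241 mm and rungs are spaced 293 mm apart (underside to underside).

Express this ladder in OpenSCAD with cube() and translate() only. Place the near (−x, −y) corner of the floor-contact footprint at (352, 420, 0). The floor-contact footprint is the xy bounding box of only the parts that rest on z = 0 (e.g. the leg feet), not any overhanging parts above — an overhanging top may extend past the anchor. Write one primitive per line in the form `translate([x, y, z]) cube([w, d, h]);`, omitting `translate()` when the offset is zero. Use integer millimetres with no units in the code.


translate([352, 420, 0]) cube([51, 45, 2174]);
translate([770, 420, 0]) cube([51, 45, 2174]);
translate([403, 420, 241]) cube([367, 45, 22]);
translate([403, 420, 534]) cube([367, 45, 22]);
translate([403, 420, 827]) cube([367, 45, 22]);
translate([403, 420, 1120]) cube([367, 45, 22]);
translate([403, 420, 1413]) cube([367, 45, 22]);
translate([403, 420, 1706]) cube([367, 45, 22]);
translate([403, 420, 1999]) cube([367, 45, 22]);


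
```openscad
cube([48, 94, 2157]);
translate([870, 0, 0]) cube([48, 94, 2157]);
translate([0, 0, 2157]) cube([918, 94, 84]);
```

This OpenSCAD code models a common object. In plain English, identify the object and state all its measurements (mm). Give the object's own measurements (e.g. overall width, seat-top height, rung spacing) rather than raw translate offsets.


A door frame. The clear opening is 822 mm wide and 2157 mm high. Two 48 mm wide jambs, 94 mm deep, stand either side of the opening from the floor to the top of the opening. A 84 mm thick head sits across the top of both jambs, spanning the full outside width of the frame.


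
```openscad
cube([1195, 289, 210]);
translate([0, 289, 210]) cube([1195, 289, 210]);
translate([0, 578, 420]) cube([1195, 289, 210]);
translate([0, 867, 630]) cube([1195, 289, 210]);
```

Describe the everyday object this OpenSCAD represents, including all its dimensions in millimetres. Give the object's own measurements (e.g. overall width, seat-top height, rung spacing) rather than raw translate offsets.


A straight staircase of 4 solid steps. Each step is 1195 mm wide (x), 289 mm deep (y, the going) and 210 mm tall (the rise). The first step rests on the floor; each subsequent step sits one going further in +y and one rise higher in +z, directly behind and above the previous step with no overlap.


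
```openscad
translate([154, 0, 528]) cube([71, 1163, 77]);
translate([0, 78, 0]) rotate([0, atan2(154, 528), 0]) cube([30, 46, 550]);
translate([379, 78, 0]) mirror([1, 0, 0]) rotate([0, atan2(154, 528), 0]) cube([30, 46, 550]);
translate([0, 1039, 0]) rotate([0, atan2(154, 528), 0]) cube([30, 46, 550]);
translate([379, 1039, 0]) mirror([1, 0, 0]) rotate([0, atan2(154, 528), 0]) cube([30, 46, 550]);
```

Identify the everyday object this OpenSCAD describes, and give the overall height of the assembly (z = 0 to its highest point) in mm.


A sawhorse. The overall height is 605 mm.

A beam across two mirrored pairs of raked legs — a sawhorse. The beam's underside is at z = 528 (matching the legs' vertical rise in atan2(154, 528)) and the beam is 77 mm tall, so its top is at 528 + 77 = 605 mm. The raked legs top out at the beam's underside, so that is the highest point.


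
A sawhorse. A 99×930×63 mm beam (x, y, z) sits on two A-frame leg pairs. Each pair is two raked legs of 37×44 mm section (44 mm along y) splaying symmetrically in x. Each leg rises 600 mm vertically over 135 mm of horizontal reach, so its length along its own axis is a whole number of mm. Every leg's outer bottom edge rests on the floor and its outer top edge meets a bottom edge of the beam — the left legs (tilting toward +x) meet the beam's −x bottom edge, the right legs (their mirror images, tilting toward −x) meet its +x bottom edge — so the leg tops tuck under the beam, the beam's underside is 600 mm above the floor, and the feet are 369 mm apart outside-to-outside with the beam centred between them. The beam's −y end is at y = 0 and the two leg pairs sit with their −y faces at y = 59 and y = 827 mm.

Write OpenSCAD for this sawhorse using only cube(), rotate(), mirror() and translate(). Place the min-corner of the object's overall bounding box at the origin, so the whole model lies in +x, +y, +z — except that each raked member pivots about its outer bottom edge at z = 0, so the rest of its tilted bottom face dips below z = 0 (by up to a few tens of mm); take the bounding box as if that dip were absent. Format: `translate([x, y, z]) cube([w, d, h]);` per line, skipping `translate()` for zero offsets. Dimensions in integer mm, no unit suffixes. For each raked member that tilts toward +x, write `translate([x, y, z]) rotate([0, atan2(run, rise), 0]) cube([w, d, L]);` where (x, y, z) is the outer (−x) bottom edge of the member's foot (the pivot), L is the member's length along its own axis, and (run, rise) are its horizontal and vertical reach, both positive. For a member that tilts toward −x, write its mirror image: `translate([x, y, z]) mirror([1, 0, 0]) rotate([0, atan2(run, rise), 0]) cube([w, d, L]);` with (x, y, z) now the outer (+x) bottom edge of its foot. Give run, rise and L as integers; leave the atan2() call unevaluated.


// leg length = √(135² + 600²) = 615
// right-leg outer foot x = 2·135 + 99 = 369
// beam min-corner = (135, 0, 600)
translate([135, 0, 600]) cube([99, 930, 63]);
translate([0, 59, 0]) rotate([0, atan2(135, 600), 0]) cube([37, 44, 615]);
translate([369, 59, 0]) mirror([1, 0, 0]) rotate([0, atan2(135, 600), 0]) cube([37, 44, 615]);
translate([0, 827, 0]) rotate([0, atan2(135, 600), 0]) cube([37, 44, 615]);
translate([369, 827, 0]) mirror([1, 0, 0]) rotate([0, atan2(135, 600), 0]) cube([37, 44, 615]);


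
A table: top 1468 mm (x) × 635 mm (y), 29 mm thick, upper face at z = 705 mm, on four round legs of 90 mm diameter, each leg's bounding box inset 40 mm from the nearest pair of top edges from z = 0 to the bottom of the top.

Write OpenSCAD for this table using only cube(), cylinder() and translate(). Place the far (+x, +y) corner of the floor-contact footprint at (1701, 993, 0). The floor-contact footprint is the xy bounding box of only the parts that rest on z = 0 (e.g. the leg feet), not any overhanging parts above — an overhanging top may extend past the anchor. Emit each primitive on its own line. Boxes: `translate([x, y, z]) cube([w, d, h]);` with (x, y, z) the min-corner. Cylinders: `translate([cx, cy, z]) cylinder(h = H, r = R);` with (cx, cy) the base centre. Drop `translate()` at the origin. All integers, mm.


translate([273, 398, 676]) cube([1468, 635, 29]);
translate([358, 483, 0]) cylinder(h = 676, r = 45);
translate([1656, 483, 0]) cylinder(h = 676, r = 45);
translate([358, 948, 0]) cylinder(h = 676, r = 45);
translate([1656, 948, 0]) cylinder(h = 676, r = 45);


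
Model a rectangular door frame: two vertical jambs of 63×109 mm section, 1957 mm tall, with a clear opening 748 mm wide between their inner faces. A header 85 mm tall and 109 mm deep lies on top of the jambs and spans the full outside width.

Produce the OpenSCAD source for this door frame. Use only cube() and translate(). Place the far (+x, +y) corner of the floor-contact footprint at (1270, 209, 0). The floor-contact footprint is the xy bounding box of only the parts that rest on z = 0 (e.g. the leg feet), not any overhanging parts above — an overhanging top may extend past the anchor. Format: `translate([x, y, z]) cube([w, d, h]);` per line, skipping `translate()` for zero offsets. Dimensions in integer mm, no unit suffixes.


translate([396, 100, 0]) cube([63, 109, 1957]);
translate([1207, 100, 0]) cube([63, 109, 1957]);
translate([396, 100, 1957]) cube([874, 109, 85]);


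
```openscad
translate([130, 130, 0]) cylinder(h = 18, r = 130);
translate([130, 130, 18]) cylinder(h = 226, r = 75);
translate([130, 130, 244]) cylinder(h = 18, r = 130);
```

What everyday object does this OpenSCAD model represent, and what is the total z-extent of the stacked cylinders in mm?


A spool. The overall height is 262 mm.

Three coaxial cylinders, large–small–large — a spool. Two 18 mm flanges and a 226 mm core give 18 + 226 + 18 = 262 mm.


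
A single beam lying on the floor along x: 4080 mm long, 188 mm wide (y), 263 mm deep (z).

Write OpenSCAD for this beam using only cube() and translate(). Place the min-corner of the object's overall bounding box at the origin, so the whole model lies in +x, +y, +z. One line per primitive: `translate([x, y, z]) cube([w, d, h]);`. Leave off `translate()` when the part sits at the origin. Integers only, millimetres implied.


cube([4080, 188, 263]);


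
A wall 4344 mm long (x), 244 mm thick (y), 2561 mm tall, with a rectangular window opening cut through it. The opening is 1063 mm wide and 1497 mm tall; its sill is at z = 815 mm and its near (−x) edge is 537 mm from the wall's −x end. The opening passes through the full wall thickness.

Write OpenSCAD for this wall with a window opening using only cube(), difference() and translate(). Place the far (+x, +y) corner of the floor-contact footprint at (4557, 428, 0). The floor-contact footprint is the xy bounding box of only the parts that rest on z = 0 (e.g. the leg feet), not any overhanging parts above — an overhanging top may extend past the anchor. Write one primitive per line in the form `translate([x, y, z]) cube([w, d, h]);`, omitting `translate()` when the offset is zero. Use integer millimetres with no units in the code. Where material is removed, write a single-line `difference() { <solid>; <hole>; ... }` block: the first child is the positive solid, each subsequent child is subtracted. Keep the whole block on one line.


difference() { translate([213, 184, 0]) cube([4344, 244, 2561]); translate([750, 184, 815]) cube([1063, 244, 1497]); }


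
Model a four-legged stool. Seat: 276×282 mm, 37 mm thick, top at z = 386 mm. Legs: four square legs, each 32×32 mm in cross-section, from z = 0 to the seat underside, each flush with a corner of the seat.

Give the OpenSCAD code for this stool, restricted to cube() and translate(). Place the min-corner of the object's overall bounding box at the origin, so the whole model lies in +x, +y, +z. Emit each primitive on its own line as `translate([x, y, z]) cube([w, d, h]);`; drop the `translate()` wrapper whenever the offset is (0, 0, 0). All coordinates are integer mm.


translate([0, 0, 349]) cube([276, 282, 37]);
cube([32, 32, 349]);
translate([244, 0, 0]) cube([32, 32, 349]);
translate([0, 250, 0]) cube([32, 32, 349]);
translate([244, 250, 0]) cube([32, 32, 349]);


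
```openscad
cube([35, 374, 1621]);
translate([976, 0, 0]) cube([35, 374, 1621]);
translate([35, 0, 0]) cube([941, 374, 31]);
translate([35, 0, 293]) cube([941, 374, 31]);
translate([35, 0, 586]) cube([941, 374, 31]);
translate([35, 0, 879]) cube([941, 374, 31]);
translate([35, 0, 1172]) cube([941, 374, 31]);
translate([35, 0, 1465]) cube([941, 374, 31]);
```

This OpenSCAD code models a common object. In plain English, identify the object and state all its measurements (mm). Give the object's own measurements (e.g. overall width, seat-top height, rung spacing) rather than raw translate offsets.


An open bookshelf. Two side panels, each 35 mm thick, 374 mm deep and 1621 mm tall, stand 1011 mm apart (outside-to-outside). Between them sit 6 shelves, each 31 mm thick and 374 mm deep, spanning the full gap between the sides. The bottom shelf rests on the floor (its underside at z = 0) and the clear gap between one shelf's top and the next shelf's underside is 262 mm.


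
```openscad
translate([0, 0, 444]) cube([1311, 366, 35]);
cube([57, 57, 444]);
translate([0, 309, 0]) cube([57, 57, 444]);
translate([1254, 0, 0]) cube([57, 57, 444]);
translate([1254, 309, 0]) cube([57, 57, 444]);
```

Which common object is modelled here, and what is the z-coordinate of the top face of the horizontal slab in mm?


A bench. The seat-top height is 479 mm.

A long slab on four corner posts — a bench. The slab sits at z = 444 with thickness 35, so the top is 444 + 35 = 479 mm.


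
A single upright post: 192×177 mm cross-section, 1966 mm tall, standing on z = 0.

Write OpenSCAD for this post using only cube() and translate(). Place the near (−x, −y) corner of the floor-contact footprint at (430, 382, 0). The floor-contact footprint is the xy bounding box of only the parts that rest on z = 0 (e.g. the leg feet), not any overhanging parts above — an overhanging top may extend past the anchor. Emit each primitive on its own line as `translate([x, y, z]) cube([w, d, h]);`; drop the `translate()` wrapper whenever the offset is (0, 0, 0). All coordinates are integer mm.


translate([430, 382, 0]) cube([192, 177, 1966]);


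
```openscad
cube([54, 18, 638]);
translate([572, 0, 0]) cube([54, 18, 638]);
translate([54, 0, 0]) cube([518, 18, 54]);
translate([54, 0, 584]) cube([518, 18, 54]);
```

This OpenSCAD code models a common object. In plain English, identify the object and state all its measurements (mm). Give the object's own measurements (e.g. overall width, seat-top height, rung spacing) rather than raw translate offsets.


A rectangular picture frame lying in the x–z plane (depth along y). The opening is 518 mm wide (x) by 530 mm tall (z), surrounded by a border 54 mm wide on all four sides. The frame is 18 mm deep and is made of two full-height vertical stiles with two horizontal rails fitted between them.


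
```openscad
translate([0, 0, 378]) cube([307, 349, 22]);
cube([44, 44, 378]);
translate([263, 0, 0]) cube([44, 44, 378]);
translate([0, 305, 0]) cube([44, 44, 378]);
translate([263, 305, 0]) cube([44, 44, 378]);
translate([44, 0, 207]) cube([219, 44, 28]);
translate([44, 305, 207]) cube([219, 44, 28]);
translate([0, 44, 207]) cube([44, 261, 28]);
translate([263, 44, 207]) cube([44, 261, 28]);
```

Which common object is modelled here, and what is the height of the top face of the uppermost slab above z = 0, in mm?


A stool. The seat height is 400 mm.

A 307×349×22 slab at z = 378 on four corner posts — a stool. The seat top is 378 + 22 = 400 mm.
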